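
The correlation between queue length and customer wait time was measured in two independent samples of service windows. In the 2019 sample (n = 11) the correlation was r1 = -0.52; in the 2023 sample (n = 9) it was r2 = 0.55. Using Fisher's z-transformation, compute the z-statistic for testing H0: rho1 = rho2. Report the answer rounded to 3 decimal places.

-2.212

z1 = atanh(-0.52) = -0.576340,  z2 = atanh(0.55) = 0.618381
SE = √(1/(n1−3) + 1/(n2−3)) = √(1/8 + 1/6) = √(0.1250000 + 0.1666667) = √0.2916667 = 0.540062
z = (z1 − z2)/SE = (-0.576340 − 0.618381) / 0.540062 = -1.194721 / 0.540062 = -2.212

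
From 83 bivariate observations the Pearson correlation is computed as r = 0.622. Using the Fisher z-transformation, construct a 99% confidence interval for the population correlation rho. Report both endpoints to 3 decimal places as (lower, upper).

Fisher z: z_r = atanh(r) = ½·ln((1+0.622)/(1−0.622)) = 0.728261
SE(z) = 1/√(n−3) = 1/√80 = 0.111803
99% ⇒ z* = 2.576; margin = 2.576·0.111803 = 0.288005
CI on z-scale: (0.440256, 1.016266)
Back-transform: tanh(0.440256) = 0.413857, tanh(1.016266) = 0.768341

(0.414, 0.768)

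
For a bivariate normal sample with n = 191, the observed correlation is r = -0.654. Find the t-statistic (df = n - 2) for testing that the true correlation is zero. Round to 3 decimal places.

1 − r² = 1 − 0.427716 = 0.572284;  √(1−r²) = 0.756495
√(n−2) = √189 = 13.747727
t = r·√(n−2)/√(1−r²) = -0.654 · 13.747727 / 0.756495 = -11.885

-11.885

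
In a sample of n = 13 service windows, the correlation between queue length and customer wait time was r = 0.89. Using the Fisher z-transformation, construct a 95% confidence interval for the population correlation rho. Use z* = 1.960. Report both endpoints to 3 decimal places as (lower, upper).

z_r = atanh(0.89) = 1.421926;  SE = 1/√(n−3) = 1/√10 = 0.316228
z-limits: 1.421926 ± 1.960·0.316228 = 1.421926 ± 0.619807 = [0.802119, 2.041733]
ρ-limits: (tanh 0.802119, tanh 2.041733) = (0.665, 0.967)

(0.665, 0.967)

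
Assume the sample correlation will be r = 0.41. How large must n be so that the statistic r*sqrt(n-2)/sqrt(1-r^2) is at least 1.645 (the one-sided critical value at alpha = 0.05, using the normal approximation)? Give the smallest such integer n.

16

Need r·√(n−2)/√(1−r²) ≥ 1.645
√(n−2) ≥ 1.645·√(1−0.1681) / 0.41 = 1.645·0.912086 / 0.41 = 3.6595
n−2 ≥ 13.3919  ⇒  n ≥ 15.3919
Smallest integer n = 16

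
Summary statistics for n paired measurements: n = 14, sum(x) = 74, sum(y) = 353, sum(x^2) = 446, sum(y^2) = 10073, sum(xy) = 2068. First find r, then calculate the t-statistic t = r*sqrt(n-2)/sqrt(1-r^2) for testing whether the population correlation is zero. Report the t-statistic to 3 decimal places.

4.573

Numerator: nΣxy − (Σx)(Σy) = 14·2068 − (74)(353) = 2830
Denominator: √[(nΣx²−(Σx)²)(nΣy²−(Σy)²)]
  nΣx²−(Σx)² = 14·446 − 5476 = 768;  nΣy²−(Σy)² = 14·10073 − 124609 = 16413
  √(768·16413) = √12605184 = 3550.3780
r = 2830 / 3550.3780 = 0.7971
t = r·√(n−2)/√(1−r²) = 0.7971·√12 / √(1−0.635368) = 2.761235 / 0.603848 = 4.573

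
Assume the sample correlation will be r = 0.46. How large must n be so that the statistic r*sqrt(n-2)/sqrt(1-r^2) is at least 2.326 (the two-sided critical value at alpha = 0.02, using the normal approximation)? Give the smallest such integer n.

Need r·√(n−2)/√(1−r²) ≥ 2.326
√(n−2) ≥ 2.326·√(1−0.2116) / 0.46 = 2.326·0.887919 / 0.46 = 4.4898
n−2 ≥ 20.1583  ⇒  n ≥ 22.1583
Smallest integer n = 23

23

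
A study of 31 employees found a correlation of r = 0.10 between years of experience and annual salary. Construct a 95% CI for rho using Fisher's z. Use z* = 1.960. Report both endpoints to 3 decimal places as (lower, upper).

Fisher z: z_r = atanh(r) = ½·ln((1+0.10)/(1−0.10)) = 0.100335
SE(z) = 1/√(n−3) = 1/√28 = 0.188982
95% ⇒ z* = 1.960; margin = 1.960·0.188982 = 0.370405
CI on z-scale: (-0.270070, 0.470740)
Back-transform: tanh(-0.270070) = -0.263690, tanh(0.470740) = 0.438797

(-0.264, 0.439)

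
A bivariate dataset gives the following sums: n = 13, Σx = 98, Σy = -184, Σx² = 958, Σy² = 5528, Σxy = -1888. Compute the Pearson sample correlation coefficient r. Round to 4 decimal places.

-0.6257

S_xy = nΣxy − ΣxΣy = 13·(-1888) − 98·(-184) = -24544 − (-18032) = -6512
S_xx = nΣx² − (Σx)² = 13·958 − 98² = 12454 − 9604 = 2850
S_yy = nΣy² − (Σy)² = 13·5528 − (-184)² = 71864 − 33856 = 38008
r = S_xy / √(S_xx·S_yy) = -6512 / √(2850·38008) = -6512 / √108322800 = -6512 / 10407.8240 = -0.6257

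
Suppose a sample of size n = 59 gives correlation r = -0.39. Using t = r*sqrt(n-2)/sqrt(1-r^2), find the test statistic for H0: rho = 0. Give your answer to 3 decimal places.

-3.198

t = r·√(n−2) / √(1−r²) with r = -0.39, n = 59
  = -0.39·√57 / √(1 − 0.1521)
  = -0.39·7.549834 / 0.920815
  = -2.944435 / 0.920815 = -3.198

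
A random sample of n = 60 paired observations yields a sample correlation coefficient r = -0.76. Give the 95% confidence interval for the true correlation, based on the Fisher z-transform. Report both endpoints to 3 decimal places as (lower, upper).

Fisher z: z_r = atanh(r) = ½·ln((1+(-0.76))/(1−(-0.76))) = -0.996215
SE(z) = 1/√(n−3) = 1/√57 = 0.132453
95% ⇒ z* = 1.960; margin = 1.960·0.132453 = 0.259608
CI on z-scale: (-1.255823, -0.736607)
Back-transform: tanh(-1.255823) = -0.849908, tanh(-0.736607) = -0.627091

(-0.850, -0.627)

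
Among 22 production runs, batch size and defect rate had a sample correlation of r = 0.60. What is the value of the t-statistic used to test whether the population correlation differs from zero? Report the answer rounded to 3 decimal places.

t = r·√(n−2) / √(1−r²) with r = 0.60, n = 22
  = 0.60·√20 / √(1 − 0.3600)
  = 0.60·4.472136 / 0.800000
  = 2.683282 / 0.800000 = 3.354

3.354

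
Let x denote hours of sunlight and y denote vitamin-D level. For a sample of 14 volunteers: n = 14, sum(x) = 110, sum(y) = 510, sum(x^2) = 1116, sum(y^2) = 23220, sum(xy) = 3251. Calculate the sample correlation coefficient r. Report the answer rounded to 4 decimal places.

S_xy = nΣxy − ΣxΣy = 14·3251 − 110·510 = 45514 − 56100 = -10586
S_xx = nΣx² − (Σx)² = 14·1116 − 110² = 15624 − 12100 = 3524
S_yy = nΣy² − (Σy)² = 14·23220 − 510² = 325080 − 260100 = 64980
r = S_xy / √(S_xx·S_yy) = -10586 / √(3524·64980) = -10586 / √228989520 = -10586 / 15132.3997 = -0.6996

-0.6996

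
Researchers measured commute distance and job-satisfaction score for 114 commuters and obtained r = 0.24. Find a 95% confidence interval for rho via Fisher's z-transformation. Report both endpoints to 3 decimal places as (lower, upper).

z_r = atanh(0.24) = 0.244774;  SE = 1/√(n−3) = 1/√111 = 0.094916
z-limits: 0.244774 ± 1.960·0.094916 = 0.244774 ± 0.186035 = [0.058739, 0.430809]
ρ-limits: (tanh 0.058739, tanh 0.430809) = (0.059, 0.406)

(0.059, 0.406)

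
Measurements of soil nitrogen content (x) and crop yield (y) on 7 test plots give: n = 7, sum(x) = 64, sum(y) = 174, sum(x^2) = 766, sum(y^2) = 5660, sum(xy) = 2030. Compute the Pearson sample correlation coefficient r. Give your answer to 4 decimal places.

0.8938

S_xy = nΣxy − ΣxΣy = 7·2030 − 64·174 = 14210 − 11136 = 3074
S_xx = nΣx² − (Σx)² = 7·766 − 64² = 5362 − 4096 = 1266
S_yy = nΣy² − (Σy)² = 7·5660 − 174² = 39620 − 30276 = 9344
r = S_xy / √(S_xx·S_yy) = 3074 / √(1266·9344) = 3074 / √11829504 = 3074 / 3439.4046 = 0.8938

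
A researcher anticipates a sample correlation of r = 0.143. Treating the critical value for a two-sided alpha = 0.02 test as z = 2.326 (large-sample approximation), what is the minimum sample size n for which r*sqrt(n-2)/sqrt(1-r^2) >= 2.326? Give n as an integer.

262

r√(n−2)/√(1−r²) ≥ 2.326  ⇔  n−2 ≥ (2.326)²·(1−r²)/r²
(1−r²)/r² = (1−0.020449)/0.020449 = 47.9021
n ≥ 2 + 5.410276·47.9021 = 2 + 259.1636 = 261.1636
⌈261.1636⌉ = 262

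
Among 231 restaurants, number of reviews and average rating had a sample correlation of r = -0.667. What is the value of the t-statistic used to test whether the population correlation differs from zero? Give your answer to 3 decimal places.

1 − r² = 1 − 0.444889 = 0.555111;  √(1−r²) = 0.745058
√(n−2) = √229 = 15.132746
t = r·√(n−2)/√(1−r²) = -0.667 · 15.132746 / 0.745058 = -13.547

-13.547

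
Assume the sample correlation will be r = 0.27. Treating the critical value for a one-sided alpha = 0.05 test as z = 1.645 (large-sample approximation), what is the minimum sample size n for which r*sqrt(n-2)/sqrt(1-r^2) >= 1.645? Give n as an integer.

37

Need r·√(n−2)/√(1−r²) ≥ 1.645
√(n−2) ≥ 1.645·√(1−0.0729) / 0.27 = 1.645·0.962860 / 0.27 = 5.8663
n−2 ≥ 34.4135  ⇒  n ≥ 36.4135
Smallest integer n = 37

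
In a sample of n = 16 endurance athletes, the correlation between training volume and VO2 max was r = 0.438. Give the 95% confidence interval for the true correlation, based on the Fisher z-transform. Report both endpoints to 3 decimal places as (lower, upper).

Fisher z: z_r = atanh(r) = ½·ln((1+0.438)/(1−0.438)) = 0.469753
SE(z) = 1/√(n−3) = 1/√13 = 0.277350
95% ⇒ z* = 1.960; margin = 1.960·0.277350 = 0.543606
CI on z-scale: (-0.073853, 1.013359)
Back-transform: tanh(-0.073853) = -0.073719, tanh(1.013359) = 0.767148

(-0.074, 0.767)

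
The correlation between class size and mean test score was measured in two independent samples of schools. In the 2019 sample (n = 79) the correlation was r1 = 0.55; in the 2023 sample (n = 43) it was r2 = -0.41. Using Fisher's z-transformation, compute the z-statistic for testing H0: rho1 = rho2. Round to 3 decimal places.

z1 = atanh(0.55) = 0.618381,  z2 = atanh(-0.41) = -0.435611
SE = √(1/(n1−3) + 1/(n2−3)) = √(1/76 + 1/40) = √(0.0131579 + 0.0250000) = √0.0381579 = 0.195340
z = (z1 − z2)/SE = (0.618381 − (-0.435611)) / 0.195340 = 1.053992 / 0.195340 = 5.396

5.396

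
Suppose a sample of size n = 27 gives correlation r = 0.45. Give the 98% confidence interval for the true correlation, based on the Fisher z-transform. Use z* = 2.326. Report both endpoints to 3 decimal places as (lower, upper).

Fisher z: z_r = atanh(r) = ½·ln((1+0.45)/(1−0.45)) = 0.484700
SE(z) = 1/√(n−3) = 1/√24 = 0.204124
98% ⇒ z* = 2.326; margin = 2.326·0.204124 = 0.474792
CI on z-scale: (0.009908, 0.959492)
Back-transform: tanh(0.009908) = 0.009908, tanh(0.959492) = 0.744050

(0.010, 0.744)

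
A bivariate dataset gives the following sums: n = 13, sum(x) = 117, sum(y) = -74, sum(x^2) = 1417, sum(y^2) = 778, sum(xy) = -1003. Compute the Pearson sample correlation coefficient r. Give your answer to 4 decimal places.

S_xy = nΣxy − ΣxΣy = 13·(-1003) − 117·(-74) = -13039 − (-8658) = -4381
S_xx = nΣx² − (Σx)² = 13·1417 − 117² = 18421 − 13689 = 4732
S_yy = nΣy² − (Σy)² = 13·778 − (-74)² = 10114 − 5476 = 4638
r = S_xy / √(S_xx·S_yy) = -4381 / √(4732·4638) = -4381 / √21947016 = -4381 / 4684.7642 = -0.9352

-0.9352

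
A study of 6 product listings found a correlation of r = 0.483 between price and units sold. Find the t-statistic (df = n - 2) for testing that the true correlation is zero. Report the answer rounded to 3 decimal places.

1.103

1 − r² = 1 − 0.233289 = 0.766711;  √(1−r²) = 0.875620
√(n−2) = √4 = 2.000000
t = r·√(n−2)/√(1−r²) = 0.483 · 2.000000 / 0.875620 = 1.103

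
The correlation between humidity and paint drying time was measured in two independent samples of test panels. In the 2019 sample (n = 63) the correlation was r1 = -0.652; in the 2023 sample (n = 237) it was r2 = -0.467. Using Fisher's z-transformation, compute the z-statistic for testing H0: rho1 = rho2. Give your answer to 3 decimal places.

-1.883

z1 = atanh(-0.652) = -0.778770,  z2 = atanh(-0.467) = -0.506227
SE = √(1/(n1−3) + 1/(n2−3)) = √(1/60 + 1/234) = √(0.0166667 + 0.0042735) = √0.0209402 = 0.144707
z = (z1 − z2)/SE = (-0.778770 − (-0.506227)) / 0.144707 = -0.272543 / 0.144707 = -1.883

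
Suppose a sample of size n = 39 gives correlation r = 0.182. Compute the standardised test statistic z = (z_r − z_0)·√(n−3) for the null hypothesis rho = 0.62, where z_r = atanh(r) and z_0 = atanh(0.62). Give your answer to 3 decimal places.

Fisher z: atanh(0.182) = 0.184050, atanh(0.62) = 0.725005
z = (z_r − z_0)·√(n−3) = (0.184050 − 0.725005)·√36 = -0.540955 · 6.000000 = -3.246

-3.246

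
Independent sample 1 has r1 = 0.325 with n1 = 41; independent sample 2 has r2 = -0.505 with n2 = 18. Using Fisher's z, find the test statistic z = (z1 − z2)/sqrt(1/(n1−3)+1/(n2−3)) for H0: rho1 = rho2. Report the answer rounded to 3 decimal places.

z1 = atanh(0.325) = 0.337228,  z2 = atanh(-0.505) = -0.555995
SE = √(1/(n1−3) + 1/(n2−3)) = √(1/38 + 1/15) = √(0.0263158 + 0.0666667) = √0.0929825 = 0.304930
z = (z1 − z2)/SE = (0.337228 − (-0.555995)) / 0.304930 = 0.893223 / 0.304930 = 2.929

2.929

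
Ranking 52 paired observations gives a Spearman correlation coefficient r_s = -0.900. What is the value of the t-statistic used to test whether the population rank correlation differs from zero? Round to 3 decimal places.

t = r_s·√(n−2) / √(1−r_s²) with r_s = -0.900, n = 52
  = -0.900·√50 / √(1 − 0.810000)
  = -0.900·7.071068 / 0.435890
  = -6.363961 / 0.435890 = -14.600

-14.600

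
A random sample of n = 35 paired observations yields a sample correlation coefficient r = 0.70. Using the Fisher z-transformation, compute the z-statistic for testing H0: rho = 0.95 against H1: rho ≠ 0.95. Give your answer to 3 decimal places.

-5.456

Fisher z: atanh(0.70) = 0.867301, atanh(0.95) = 1.831781
z = (z_r − z_0)·√(n−3) = (0.867301 − 1.831781)·√32 = -0.964480 · 5.656854 = -5.456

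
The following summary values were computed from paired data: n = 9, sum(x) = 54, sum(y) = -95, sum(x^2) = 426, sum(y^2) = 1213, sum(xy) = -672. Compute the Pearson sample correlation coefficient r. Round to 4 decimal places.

Numerator: nΣxy − (Σx)(Σy) = 9·(-672) − (54)(-95) = -918
Denominator: √[(nΣx²−(Σx)²)(nΣy²−(Σy)²)]
  nΣx²−(Σx)² = 9·426 − 2916 = 918;  nΣy²−(Σy)² = 9·1213 − 9025 = 1892
  √(918·1892) = √1736856 = 1317.8983
r = -918 / 1317.8983 = -0.6966

-0.6966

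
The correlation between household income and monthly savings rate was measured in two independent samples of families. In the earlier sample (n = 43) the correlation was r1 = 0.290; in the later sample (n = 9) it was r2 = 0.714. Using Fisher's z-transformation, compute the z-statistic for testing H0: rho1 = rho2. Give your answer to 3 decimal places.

-1.363

z1 = atanh(0.290) = 0.298566,  z2 = atanh(0.714) = 0.895297
SE = √(1/(n1−3) + 1/(n2−3)) = √(1/40 + 1/6) = √(0.0250000 + 0.1666667) = √0.1916667 = 0.437798
z = (z1 − z2)/SE = (0.298566 − 0.895297) / 0.437798 = -0.596731 / 0.437798 = -1.363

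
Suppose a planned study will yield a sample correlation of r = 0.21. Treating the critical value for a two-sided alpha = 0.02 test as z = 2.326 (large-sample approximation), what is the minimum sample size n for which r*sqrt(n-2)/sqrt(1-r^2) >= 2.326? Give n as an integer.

r√(n−2)/√(1−r²) ≥ 2.326  ⇔  n−2 ≥ (2.326)²·(1−r²)/r²
(1−r²)/r² = (1−0.0441)/0.0441 = 21.6757
n ≥ 2 + 5.410276·21.6757 = 2 + 117.2715 = 119.2715
⌈119.2715⌉ = 120

120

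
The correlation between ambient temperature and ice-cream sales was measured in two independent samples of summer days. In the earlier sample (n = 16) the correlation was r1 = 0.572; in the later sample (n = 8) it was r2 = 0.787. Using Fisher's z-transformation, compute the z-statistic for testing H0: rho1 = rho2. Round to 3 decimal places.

Fisher z-transforms: z1 = atanh(0.572) = 0.650490, z2 = atanh(0.787) = 1.063501; difference d = -0.413011
Var(d) = 1/13 + 1/5 = 0.0769231 + 0.2000000 = 0.2769231
z = d/√Var(d) = -0.413011 / √0.2769231 = -0.413011 / 0.526235 = -0.785

-0.785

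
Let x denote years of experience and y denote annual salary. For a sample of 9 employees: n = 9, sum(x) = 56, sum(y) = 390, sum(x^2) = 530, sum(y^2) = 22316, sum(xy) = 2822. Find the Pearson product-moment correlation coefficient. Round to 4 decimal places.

S_xy = nΣxy − ΣxΣy = 9·2822 − 56·390 = 25398 − 21840 = 3558
S_xx = nΣx² − (Σx)² = 9·530 − 56² = 4770 − 3136 = 1634
S_yy = nΣy² − (Σy)² = 9·22316 − 390² = 200844 − 152100 = 48744
r = S_xy / √(S_xx·S_yy) = 3558 / √(1634·48744) = 3558 / √79647696 = 3558 / 8924.5558 = 0.3987

0.3987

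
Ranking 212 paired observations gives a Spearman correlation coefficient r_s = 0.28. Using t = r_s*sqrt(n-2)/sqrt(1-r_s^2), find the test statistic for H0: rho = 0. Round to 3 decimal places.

t = r_s·√(n−2) / √(1−r_s²) with r_s = 0.28, n = 212
  = 0.28·√210 / √(1 − 0.0784)
  = 0.28·14.491377 / 0.960000
  = 4.057586 / 0.960000 = 4.227

4.227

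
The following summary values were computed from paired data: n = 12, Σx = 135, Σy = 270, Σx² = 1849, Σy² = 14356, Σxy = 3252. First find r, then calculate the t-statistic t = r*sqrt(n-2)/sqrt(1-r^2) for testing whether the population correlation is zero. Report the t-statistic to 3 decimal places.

0.414

Numerator: nΣxy − (Σx)(Σy) = 12·3252 − (135)(270) = 2574
Denominator: √[(nΣx²−(Σx)²)(nΣy²−(Σy)²)]
  nΣx²−(Σx)² = 12·1849 − 18225 = 3963;  nΣy²−(Σy)² = 12·14356 − 72900 = 99372
  √(3963·99372) = √393811236 = 19844.6778
r = 2574 / 19844.6778 = 0.1297
t = r·√(n−2)/√(1−r²) = 0.1297·√10 / √(1−0.016822) = 0.410147 / 0.991553 = 0.414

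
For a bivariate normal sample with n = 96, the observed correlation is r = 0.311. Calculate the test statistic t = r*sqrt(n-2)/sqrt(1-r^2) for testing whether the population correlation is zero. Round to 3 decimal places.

3.173

1 − r² = 1 − 0.096721 = 0.903279;  √(1−r²) = 0.950410
√(n−2) = √94 = 9.695360
t = r·√(n−2)/√(1−r²) = 0.311 · 9.695360 / 0.950410 = 3.173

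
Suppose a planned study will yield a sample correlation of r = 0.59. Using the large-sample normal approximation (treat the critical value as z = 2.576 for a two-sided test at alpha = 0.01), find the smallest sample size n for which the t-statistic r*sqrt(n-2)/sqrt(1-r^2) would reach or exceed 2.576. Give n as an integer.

Need r·√(n−2)/√(1−r²) ≥ 2.576
√(n−2) ≥ 2.576·√(1−0.3481) / 0.59 = 2.576·0.807403 / 0.59 = 3.5252
n−2 ≥ 12.4270  ⇒  n ≥ 14.4270
Smallest integer n = 15

15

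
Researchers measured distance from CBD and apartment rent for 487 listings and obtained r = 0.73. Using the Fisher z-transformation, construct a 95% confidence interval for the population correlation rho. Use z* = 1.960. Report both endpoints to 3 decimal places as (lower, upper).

(0.686, 0.769)

z_r = atanh(0.73) = 0.928727;  SE = 1/√(n−3) = 1/√484 = 0.045455
z-limits: 0.928727 ± 1.960·0.045455 = 0.928727 ± 0.089092 = [0.839635, 1.017819]
ρ-limits: (tanh 0.839635, tanh 1.017819) = (0.686, 0.769)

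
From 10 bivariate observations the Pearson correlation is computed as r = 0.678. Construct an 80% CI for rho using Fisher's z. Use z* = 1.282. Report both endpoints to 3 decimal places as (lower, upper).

z_r = atanh(0.678) = 0.825403;  SE = 1/√(n−3) = 1/√7 = 0.377964
z-limits: 0.825403 ± 1.282·0.377964 = 0.825403 ± 0.484550 = [0.340853, 1.309953]
ρ-limits: (tanh 0.340853, tanh 1.309953) = (0.328, 0.864)

(0.328, 0.864)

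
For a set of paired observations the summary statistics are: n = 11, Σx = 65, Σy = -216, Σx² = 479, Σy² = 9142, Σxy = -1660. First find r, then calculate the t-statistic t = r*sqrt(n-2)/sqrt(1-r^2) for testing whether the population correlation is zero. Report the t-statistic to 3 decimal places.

-2.041

S_xy = nΣxy − ΣxΣy = 11·(-1660) − 65·(-216) = -18260 − (-14040) = -4220
S_xx = nΣx² − (Σx)² = 11·479 − 65² = 5269 − 4225 = 1044
S_yy = nΣy² − (Σy)² = 11·9142 − (-216)² = 100562 − 46656 = 53906
r = S_xy / √(S_xx·S_yy) = -4220 / √(1044·53906) = -4220 / √56277864 = -4220 / 7501.8574 = -0.5625
t = r·√(n−2)/√(1−r²) = -0.5625·√9 / √(1−0.316406) = -1.687500 / 0.826797 = -2.041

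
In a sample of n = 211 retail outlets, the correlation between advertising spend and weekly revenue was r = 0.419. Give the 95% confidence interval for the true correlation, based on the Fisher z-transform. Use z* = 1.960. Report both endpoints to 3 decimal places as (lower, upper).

(0.301, 0.524)

Fisher z: z_r = atanh(r) = ½·ln((1+0.419)/(1−0.419)) = 0.446478
SE(z) = 1/√(n−3) = 1/√208 = 0.069338
95% ⇒ z* = 1.960; margin = 1.960·0.069338 = 0.135902
CI on z-scale: (0.310576, 0.582380)
Back-transform: tanh(0.310576) = 0.300961, tanh(0.582380) = 0.524393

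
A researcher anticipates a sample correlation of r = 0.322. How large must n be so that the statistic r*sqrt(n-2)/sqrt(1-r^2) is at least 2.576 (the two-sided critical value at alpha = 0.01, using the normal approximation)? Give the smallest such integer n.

60

Need r·√(n−2)/√(1−r²) ≥ 2.576
√(n−2) ≥ 2.576·√(1−0.103684) / 0.322 = 2.576·0.946740 / 0.322 = 7.5739
n−2 ≥ 57.3640  ⇒  n ≥ 59.3640
Smallest integer n = 60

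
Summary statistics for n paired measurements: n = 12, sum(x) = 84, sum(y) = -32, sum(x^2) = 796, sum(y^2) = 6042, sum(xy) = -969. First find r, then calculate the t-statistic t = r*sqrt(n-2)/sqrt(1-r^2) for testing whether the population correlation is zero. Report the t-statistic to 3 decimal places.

S_xy = nΣxy − ΣxΣy = 12·(-969) − 84·(-32) = -11628 − (-2688) = -8940
S_xx = nΣx² − (Σx)² = 12·796 − 84² = 9552 − 7056 = 2496
S_yy = nΣy² − (Σy)² = 12·6042 − (-32)² = 72504 − 1024 = 71480
r = S_xy / √(S_xx·S_yy) = -8940 / √(2496·71480) = -8940 / √178414080 = -8940 / 13357.1734 = -0.6693
t = r·√(n−2)/√(1−r²) = -0.6693·√10 / √(1−0.447962) = -2.116512 / 0.742993 = -2.849

-2.849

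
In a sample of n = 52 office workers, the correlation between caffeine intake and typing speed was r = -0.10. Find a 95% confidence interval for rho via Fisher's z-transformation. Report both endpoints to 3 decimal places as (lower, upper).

z_r = atanh(-0.10) = -0.100335;  SE = 1/√(n−3) = 1/√49 = 0.142857
z-limits: -0.100335 ± 1.960·0.142857 = -0.100335 ± 0.280000 = [-0.380335, 0.179665]
ρ-limits: (tanh -0.380335, tanh 0.179665) = (-0.363, 0.178)

(-0.363, 0.178)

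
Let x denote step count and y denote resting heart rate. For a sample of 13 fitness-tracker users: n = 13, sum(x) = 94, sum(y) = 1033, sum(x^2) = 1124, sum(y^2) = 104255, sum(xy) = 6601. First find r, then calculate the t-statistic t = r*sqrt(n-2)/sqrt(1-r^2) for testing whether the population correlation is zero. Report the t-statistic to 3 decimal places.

-0.955

Numerator: nΣxy − (Σx)(Σy) = 13·6601 − (94)(1033) = -11289
Denominator: √[(nΣx²−(Σx)²)(nΣy²−(Σy)²)]
  nΣx²−(Σx)² = 13·1124 − 8836 = 5776;  nΣy²−(Σy)² = 13·104255 − 1067089 = 288226
  √(5776·288226) = √1664793376 = 40801.8796
r = -11289 / 40801.8796 = -0.2767
t = r·√(n−2)/√(1−r²) = -0.2767·√11 / √(1−0.076563) = -0.917710 / 0.960956 = -0.955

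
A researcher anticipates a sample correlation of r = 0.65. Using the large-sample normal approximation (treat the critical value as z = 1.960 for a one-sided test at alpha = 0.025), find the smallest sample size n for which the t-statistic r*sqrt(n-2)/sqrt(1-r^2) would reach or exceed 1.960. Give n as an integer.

8

r√(n−2)/√(1−r²) ≥ 1.960  ⇔  n−2 ≥ (1.960)²·(1−r²)/r²
(1−r²)/r² = (1−0.4225)/0.4225 = 1.3669
n ≥ 2 + 3.8416·1.3669 = 2 + 5.2511 = 7.2511
⌈7.2511⌉ = 8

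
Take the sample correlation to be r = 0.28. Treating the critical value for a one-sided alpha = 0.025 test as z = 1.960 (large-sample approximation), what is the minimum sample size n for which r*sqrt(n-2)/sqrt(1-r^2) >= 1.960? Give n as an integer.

48

r√(n−2)/√(1−r²) ≥ 1.960  ⇔  n−2 ≥ (1.960)²·(1−r²)/r²
(1−r²)/r² = (1−0.0784)/0.0784 = 11.7551
n ≥ 2 + 3.8416·11.7551 = 2 + 45.1584 = 47.1584
⌈47.1584⌉ = 48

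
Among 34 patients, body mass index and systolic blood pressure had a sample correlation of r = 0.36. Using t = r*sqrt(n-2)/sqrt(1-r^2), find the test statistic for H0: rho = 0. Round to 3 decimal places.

t = r·√(n−2) / √(1−r²) with r = 0.36, n = 34
  = 0.36·√32 / √(1 − 0.1296)
  = 0.36·5.656854 / 0.932952
  = 2.036467 / 0.932952 = 2.183

2.183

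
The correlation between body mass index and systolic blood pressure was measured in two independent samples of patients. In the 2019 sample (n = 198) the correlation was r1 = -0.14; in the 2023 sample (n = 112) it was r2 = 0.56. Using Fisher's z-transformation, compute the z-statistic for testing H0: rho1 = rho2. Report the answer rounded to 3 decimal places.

z1 = atanh(-0.14) = -0.140926,  z2 = atanh(0.56) = 0.632833
SE = √(1/(n1−3) + 1/(n2−3)) = √(1/195 + 1/109) = √(0.0051282 + 0.0091743) = √0.0143025 = 0.119593
z = (z1 − z2)/SE = (-0.140926 − 0.632833) / 0.119593 = -0.773759 / 0.119593 = -6.470

-6.470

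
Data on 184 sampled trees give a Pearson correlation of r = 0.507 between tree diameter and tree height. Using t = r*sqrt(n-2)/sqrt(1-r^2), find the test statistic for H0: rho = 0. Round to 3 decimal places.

t = r·√(n−2) / √(1−r²) with r = 0.507, n = 184
  = 0.507·√182 / √(1 − 0.257049)
  = 0.507·13.490738 / 0.861946
  = 6.839804 / 0.861946 = 7.935

7.935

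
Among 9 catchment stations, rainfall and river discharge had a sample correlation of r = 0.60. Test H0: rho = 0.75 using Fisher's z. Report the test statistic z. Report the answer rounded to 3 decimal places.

-0.685

z_r = atanh(0.60) = 0.693147,  z_0 = atanh(0.75) = 0.972955
SE = 1/√(n−3) = 1/√6 = 0.408248
z = (z_r − z_0)/SE = (0.693147 − 0.972955) / 0.408248 = -0.279808 / 0.408248 = -0.685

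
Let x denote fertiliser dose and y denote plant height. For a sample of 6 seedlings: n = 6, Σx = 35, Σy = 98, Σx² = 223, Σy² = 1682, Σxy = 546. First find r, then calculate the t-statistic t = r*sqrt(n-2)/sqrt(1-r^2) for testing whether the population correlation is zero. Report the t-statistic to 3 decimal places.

Numerator: nΣxy − (Σx)(Σy) = 6·546 − (35)(98) = -154
Denominator: √[(nΣx²−(Σx)²)(nΣy²−(Σy)²)]
  nΣx²−(Σx)² = 6·223 − 1225 = 113;  nΣy²−(Σy)² = 6·1682 − 9604 = 488
  √(113·488) = √55144 = 234.8276
r = -154 / 234.8276 = -0.6558
t = r·√(n−2)/√(1−r²) = -0.6558·√4 / √(1−0.430074) = -1.311600 / 0.754934 = -1.737

-1.737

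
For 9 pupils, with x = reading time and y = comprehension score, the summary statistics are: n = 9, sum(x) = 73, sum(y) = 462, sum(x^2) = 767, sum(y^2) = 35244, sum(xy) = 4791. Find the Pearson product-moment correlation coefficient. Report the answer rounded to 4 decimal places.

Numerator: nΣxy − (Σx)(Σy) = 9·4791 − (73)(462) = 9393
Denominator: √[(nΣx²−(Σx)²)(nΣy²−(Σy)²)]
  nΣx²−(Σx)² = 9·767 − 5329 = 1574;  nΣy²−(Σy)² = 9·35244 − 213444 = 103752
  √(1574·103752) = √163305648 = 12779.1098
r = 9393 / 12779.1098 = 0.7350

0.7350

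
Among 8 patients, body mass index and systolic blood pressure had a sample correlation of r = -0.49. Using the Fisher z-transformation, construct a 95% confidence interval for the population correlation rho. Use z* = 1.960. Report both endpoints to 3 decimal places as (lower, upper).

z_r = atanh(-0.49) = -0.536060;  SE = 1/√(n−3) = 1/√5 = 0.447214
z-limits: -0.536060 ± 1.960·0.447214 = -0.536060 ± 0.876539 = [-1.412599, 0.340479]
ρ-limits: (tanh -1.412599, tanh 0.340479) = (-0.888, 0.328)

(-0.888, 0.328)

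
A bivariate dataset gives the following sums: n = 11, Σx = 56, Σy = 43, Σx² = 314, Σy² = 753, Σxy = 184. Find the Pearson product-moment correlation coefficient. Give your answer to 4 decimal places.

S_xy = nΣxy − ΣxΣy = 11·184 − 56·43 = 2024 − 2408 = -384
S_xx = nΣx² − (Σx)² = 11·314 − 56² = 3454 − 3136 = 318
S_yy = nΣy² − (Σy)² = 11·753 − 43² = 8283 − 1849 = 6434
r = S_xy / √(S_xx·S_yy) = -384 / √(318·6434) = -384 / √2046012 = -384 / 1430.3888 = -0.2685

-0.2685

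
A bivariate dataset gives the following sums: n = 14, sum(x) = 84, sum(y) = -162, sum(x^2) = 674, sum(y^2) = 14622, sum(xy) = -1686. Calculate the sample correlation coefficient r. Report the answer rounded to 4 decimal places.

-0.4850

Numerator: nΣxy − (Σx)(Σy) = 14·(-1686) − (84)(-162) = -9996
Denominator: √[(nΣx²−(Σx)²)(nΣy²−(Σy)²)]
  nΣx²−(Σx)² = 14·674 − 7056 = 2380;  nΣy²−(Σy)² = 14·14622 − 26244 = 178464
  √(2380·178464) = √424744320 = 20609.3260
r = -9996 / 20609.3260 = -0.4850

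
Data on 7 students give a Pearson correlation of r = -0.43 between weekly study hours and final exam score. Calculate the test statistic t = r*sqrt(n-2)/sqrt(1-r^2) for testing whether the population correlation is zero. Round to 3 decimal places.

-1.065

1 − r² = 1 − 0.1849 = 0.8151;  √(1−r²) = 0.902829
√(n−2) = √5 = 2.236068
t = r·√(n−2)/√(1−r²) = -0.43 · 2.236068 / 0.902829 = -1.065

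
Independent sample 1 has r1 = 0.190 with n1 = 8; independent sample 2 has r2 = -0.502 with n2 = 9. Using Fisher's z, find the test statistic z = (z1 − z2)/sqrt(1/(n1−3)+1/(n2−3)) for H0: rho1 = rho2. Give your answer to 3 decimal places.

Fisher z-transforms: z1 = atanh(0.190) = 0.192337, z2 = atanh(-0.502) = -0.551976; difference d = 0.744313
Var(d) = 1/5 + 1/6 = 0.2000000 + 0.1666667 = 0.3666667
z = d/√Var(d) = 0.744313 / √0.3666667 = 0.744313 / 0.605530 = 1.229

1.229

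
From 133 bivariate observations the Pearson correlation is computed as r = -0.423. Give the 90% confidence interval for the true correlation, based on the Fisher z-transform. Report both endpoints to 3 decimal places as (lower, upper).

Fisher z: z_r = atanh(r) = ½·ln((1+(-0.423))/(1−(-0.423))) = -0.451340
SE(z) = 1/√(n−3) = 1/√130 = 0.087706
90% ⇒ z* = 1.645; margin = 1.645·0.087706 = 0.144276
CI on z-scale: (-0.595616, -0.307064)
Back-transform: tanh(-0.595616) = -0.533923, tanh(-0.307064) = -0.297764

(-0.534, -0.298)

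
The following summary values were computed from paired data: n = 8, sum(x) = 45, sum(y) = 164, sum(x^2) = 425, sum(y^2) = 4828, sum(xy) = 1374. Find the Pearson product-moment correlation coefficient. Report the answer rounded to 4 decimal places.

0.8995

S_xy = nΣxy − ΣxΣy = 8·1374 − 45·164 = 10992 − 7380 = 3612
S_xx = nΣx² − (Σx)² = 8·425 − 45² = 3400 − 2025 = 1375
S_yy = nΣy² − (Σy)² = 8·4828 − 164² = 38624 − 26896 = 11728
r = S_xy / √(S_xx·S_yy) = 3612 / √(1375·11728) = 3612 / √16126000 = 3612 / 4015.7191 = 0.8995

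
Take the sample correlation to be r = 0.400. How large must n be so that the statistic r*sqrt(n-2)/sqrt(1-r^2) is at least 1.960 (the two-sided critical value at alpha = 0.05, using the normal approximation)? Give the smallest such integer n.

23

Need r·√(n−2)/√(1−r²) ≥ 1.960
√(n−2) ≥ 1.960·√(1−0.160000) / 0.400 = 1.960·0.916515 / 0.400 = 4.4909
n−2 ≥ 20.1682  ⇒  n ≥ 22.1682
Smallest integer n = 23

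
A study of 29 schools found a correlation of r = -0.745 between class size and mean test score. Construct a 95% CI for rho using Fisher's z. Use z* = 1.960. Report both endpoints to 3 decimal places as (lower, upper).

Fisher z: z_r = atanh(r) = ½·ln((1+(-0.745))/(1−(-0.745))) = -0.961623
SE(z) = 1/√(n−3) = 1/√26 = 0.196116
95% ⇒ z* = 1.960; margin = 1.960·0.196116 = 0.384387
CI on z-scale: (-1.346010, -0.577236)
Back-transform: tanh(-1.346010) = -0.873108, tanh(-0.577236) = -0.520654

(-0.873, -0.521)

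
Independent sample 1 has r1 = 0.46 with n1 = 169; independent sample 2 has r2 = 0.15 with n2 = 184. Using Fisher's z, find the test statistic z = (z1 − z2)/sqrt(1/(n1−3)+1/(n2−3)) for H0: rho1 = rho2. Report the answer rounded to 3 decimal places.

z1 = atanh(0.46) = 0.497311,  z2 = atanh(0.15) = 0.151140
SE = √(1/(n1−3) + 1/(n2−3)) = √(1/166 + 1/181) = √(0.0060241 + 0.0055249) = √0.0115490 = 0.107466
z = (z1 − z2)/SE = (0.497311 − 0.151140) / 0.107466 = 0.346171 / 0.107466 = 3.221

3.221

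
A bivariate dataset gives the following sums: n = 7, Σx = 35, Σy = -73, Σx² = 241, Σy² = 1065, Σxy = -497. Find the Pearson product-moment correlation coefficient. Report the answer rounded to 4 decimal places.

-0.9323

Numerator: nΣxy − (Σx)(Σy) = 7·(-497) − (35)(-73) = -924
Denominator: √[(nΣx²−(Σx)²)(nΣy²−(Σy)²)]
  nΣx²−(Σx)² = 7·241 − 1225 = 462;  nΣy²−(Σy)² = 7·1065 − 5329 = 2126
  √(462·2126) = √982212 = 991.0661
r = -924 / 991.0661 = -0.9323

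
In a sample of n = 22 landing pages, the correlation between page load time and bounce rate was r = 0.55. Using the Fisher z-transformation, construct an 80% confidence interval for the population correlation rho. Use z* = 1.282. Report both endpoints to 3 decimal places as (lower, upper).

Fisher z: z_r = atanh(r) = ½·ln((1+0.55)/(1−0.55)) = 0.618381
SE(z) = 1/√(n−3) = 1/√19 = 0.229416
80% ⇒ z* = 1.282; margin = 1.282·0.229416 = 0.294111
CI on z-scale: (0.324270, 0.912492)
Back-transform: tanh(0.324270) = 0.313363, tanh(0.912492) = 0.722326

(0.313, 0.722)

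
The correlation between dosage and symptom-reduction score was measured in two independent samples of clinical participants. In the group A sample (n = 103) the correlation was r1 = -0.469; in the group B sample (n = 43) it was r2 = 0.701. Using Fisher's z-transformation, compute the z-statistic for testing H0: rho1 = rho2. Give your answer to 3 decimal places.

Fisher z-transforms: z1 = atanh(-0.469) = -0.508788, z2 = atanh(0.701) = 0.869264; difference d = -1.378052
Var(d) = 1/100 + 1/40 = 0.0100000 + 0.0250000 = 0.0350000
z = d/√Var(d) = -1.378052 / √0.0350000 = -1.378052 / 0.187083 = -7.366

-7.366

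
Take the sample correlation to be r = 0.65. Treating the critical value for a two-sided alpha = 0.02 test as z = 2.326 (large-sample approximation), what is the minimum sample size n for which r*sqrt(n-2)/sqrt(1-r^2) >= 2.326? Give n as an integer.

10

Need r·√(n−2)/√(1−r²) ≥ 2.326
√(n−2) ≥ 2.326·√(1−0.4225) / 0.65 = 2.326·0.759934 / 0.65 = 2.7194
n−2 ≥ 7.3951  ⇒  n ≥ 9.3951
Smallest integer n = 10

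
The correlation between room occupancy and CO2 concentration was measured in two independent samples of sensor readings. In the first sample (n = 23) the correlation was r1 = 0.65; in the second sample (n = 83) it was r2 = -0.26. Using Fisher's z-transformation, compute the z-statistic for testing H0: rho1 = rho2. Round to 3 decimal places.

4.166

Fisher z-transforms: z1 = atanh(0.65) = 0.775299, z2 = atanh(-0.26) = -0.266108; difference d = 1.041407
Var(d) = 1/20 + 1/80 = 0.0500000 + 0.0125000 = 0.0625000
z = d/√Var(d) = 1.041407 / √0.0625000 = 1.041407 / 0.250000 = 4.166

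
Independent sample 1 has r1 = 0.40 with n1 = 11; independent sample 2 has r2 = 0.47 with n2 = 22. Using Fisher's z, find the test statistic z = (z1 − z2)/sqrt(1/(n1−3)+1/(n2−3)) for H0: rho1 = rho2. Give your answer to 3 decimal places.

Fisher z-transforms: z1 = atanh(0.40) = 0.423649, z2 = atanh(0.47) = 0.510070; difference d = -0.086421
Var(d) = 1/8 + 1/19 = 0.1250000 + 0.0526316 = 0.1776316
z = d/√Var(d) = -0.086421 / √0.1776316 = -0.086421 / 0.421464 = -0.205

-0.205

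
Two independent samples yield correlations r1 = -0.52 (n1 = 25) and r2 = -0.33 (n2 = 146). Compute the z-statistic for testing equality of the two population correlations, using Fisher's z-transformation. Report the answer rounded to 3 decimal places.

z1 = atanh(-0.52) = -0.576340,  z2 = atanh(-0.33) = -0.342828
SE = √(1/(n1−3) + 1/(n2−3)) = √(1/22 + 1/143) = √(0.0454545 + 0.0069930) = √0.0524475 = 0.229014
z = (z1 − z2)/SE = (-0.576340 − (-0.342828)) / 0.229014 = -0.233512 / 0.229014 = -1.020

-1.020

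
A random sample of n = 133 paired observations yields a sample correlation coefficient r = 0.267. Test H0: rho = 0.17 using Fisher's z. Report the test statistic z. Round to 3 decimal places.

Fisher z: atanh(0.267) = 0.273631, atanh(0.17) = 0.171667
z = (z_r − z_0)·√(n−3) = (0.273631 − 0.171667)·√130 = 0.101964 · 11.401754 = 1.163

1.163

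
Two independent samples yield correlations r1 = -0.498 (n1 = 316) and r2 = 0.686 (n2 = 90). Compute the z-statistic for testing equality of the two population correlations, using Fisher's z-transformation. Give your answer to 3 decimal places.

-11.444

z1 = atanh(-0.498) = -0.546643,  z2 = atanh(0.686) = 0.840361
SE = √(1/(n1−3) + 1/(n2−3)) = √(1/313 + 1/87) = √(0.0031949 + 0.0114943) = √0.0146892 = 0.121199
z = (z1 − z2)/SE = (-0.546643 − 0.840361) / 0.121199 = -1.387004 / 0.121199 = -11.444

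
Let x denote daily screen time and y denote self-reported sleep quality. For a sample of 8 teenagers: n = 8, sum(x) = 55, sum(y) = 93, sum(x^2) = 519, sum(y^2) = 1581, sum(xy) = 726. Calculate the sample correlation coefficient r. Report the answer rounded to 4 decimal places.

0.3264

S_xy = nΣxy − ΣxΣy = 8·726 − 55·93 = 5808 − 5115 = 693
S_xx = nΣx² − (Σx)² = 8·519 − 55² = 4152 − 3025 = 1127
S_yy = nΣy² − (Σy)² = 8·1581 − 93² = 12648 − 8649 = 3999
r = S_xy / √(S_xx·S_yy) = 693 / √(1127·3999) = 693 / √4506873 = 693 / 2122.9397 = 0.3264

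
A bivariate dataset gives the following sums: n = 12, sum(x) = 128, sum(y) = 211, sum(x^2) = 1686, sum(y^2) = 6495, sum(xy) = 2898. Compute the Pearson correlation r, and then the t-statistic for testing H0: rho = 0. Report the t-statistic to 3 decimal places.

2.973

Numerator: nΣxy − (Σx)(Σy) = 12·2898 − (128)(211) = 7768
Denominator: √[(nΣx²−(Σx)²)(nΣy²−(Σy)²)]
  nΣx²−(Σx)² = 12·1686 − 16384 = 3848;  nΣy²−(Σy)² = 12·6495 − 44521 = 33419
  √(3848·33419) = √128596312 = 11340.0314
r = 7768 / 11340.0314 = 0.6850
t = r·√(n−2)/√(1−r²) = 0.6850·√10 / √(1−0.469225) = 2.166160 / 0.728543 = 2.973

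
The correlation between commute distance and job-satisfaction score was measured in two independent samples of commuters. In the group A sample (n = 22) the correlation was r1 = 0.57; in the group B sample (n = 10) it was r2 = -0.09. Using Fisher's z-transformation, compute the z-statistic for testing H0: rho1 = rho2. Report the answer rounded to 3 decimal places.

z1 = atanh(0.57) = 0.647523,  z2 = atanh(-0.09) = -0.090244
SE = √(1/(n1−3) + 1/(n2−3)) = √(1/19 + 1/7) = √(0.0526316 + 0.1428571) = √0.1954887 = 0.442141
z = (z1 − z2)/SE = (0.647523 − (-0.090244)) / 0.442141 = 0.737767 / 0.442141 = 1.669

1.669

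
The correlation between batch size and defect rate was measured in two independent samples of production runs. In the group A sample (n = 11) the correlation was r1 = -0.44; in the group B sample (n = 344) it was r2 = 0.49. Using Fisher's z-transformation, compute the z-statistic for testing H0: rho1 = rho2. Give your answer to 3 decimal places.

-2.819

z1 = atanh(-0.44) = -0.472231,  z2 = atanh(0.49) = 0.536060
SE = √(1/(n1−3) + 1/(n2−3)) = √(1/8 + 1/341) = √(0.1250000 + 0.0029326) = √0.1279326 = 0.357677
z = (z1 − z2)/SE = (-0.472231 − 0.536060) / 0.357677 = -1.008291 / 0.357677 = -2.819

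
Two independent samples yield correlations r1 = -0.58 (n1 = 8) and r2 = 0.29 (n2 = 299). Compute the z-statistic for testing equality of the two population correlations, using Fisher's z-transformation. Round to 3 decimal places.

Fisher z-transforms: z1 = atanh(-0.58) = -0.662463, z2 = atanh(0.29) = 0.298566; difference d = -0.961029
Var(d) = 1/5 + 1/296 = 0.2000000 + 0.0033784 = 0.2033784
z = d/√Var(d) = -0.961029 / √0.2033784 = -0.961029 / 0.450975 = -2.131

-2.131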